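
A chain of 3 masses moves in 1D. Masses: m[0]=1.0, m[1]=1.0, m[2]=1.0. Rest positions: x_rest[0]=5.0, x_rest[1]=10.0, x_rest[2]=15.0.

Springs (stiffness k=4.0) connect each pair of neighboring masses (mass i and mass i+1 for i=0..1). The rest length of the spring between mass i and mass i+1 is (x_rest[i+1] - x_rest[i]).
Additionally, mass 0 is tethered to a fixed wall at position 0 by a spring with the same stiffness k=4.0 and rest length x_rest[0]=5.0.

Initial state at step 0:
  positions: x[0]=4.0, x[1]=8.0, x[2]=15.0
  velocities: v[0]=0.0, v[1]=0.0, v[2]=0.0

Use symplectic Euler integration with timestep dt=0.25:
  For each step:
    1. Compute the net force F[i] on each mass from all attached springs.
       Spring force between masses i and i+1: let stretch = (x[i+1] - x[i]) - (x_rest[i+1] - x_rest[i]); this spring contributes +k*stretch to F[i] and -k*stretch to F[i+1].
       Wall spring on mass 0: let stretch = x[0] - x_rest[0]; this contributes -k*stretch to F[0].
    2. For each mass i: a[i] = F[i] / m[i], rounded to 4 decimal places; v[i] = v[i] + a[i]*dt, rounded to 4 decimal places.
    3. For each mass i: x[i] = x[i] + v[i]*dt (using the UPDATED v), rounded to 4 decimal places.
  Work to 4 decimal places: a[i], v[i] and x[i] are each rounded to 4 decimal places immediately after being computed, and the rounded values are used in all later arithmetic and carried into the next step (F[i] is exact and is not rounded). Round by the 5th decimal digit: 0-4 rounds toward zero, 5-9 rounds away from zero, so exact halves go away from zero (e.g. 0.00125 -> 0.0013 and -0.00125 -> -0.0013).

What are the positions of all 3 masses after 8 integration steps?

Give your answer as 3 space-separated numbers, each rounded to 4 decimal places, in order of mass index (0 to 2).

Answer: 4.4294 10.0508 15.8708

Derivation:
Step 0: x=[4.0000 8.0000 15.0000] v=[0.0000 0.0000 0.0000]
Step 1: x=[4.0000 8.7500 14.5000] v=[0.0000 3.0000 -2.0000]
Step 2: x=[4.1875 9.7500 13.8125] v=[0.7500 4.0000 -2.7500]
Step 3: x=[4.7188 10.3750 13.3594] v=[2.1250 2.5000 -1.8125]
Step 4: x=[5.4844 10.3321 13.4102] v=[3.0624 -0.1718 0.2031]
Step 5: x=[6.0908 9.8468 13.9415] v=[2.4257 -1.9414 2.1250]
Step 6: x=[6.1135 9.4461 14.6991] v=[0.0909 -1.6027 3.0303]
Step 7: x=[5.4410 9.5255 15.3934] v=[-2.6900 0.3177 2.7773]
Step 8: x=[4.4294 10.0508 15.8708] v=[-4.0465 2.1011 1.9094]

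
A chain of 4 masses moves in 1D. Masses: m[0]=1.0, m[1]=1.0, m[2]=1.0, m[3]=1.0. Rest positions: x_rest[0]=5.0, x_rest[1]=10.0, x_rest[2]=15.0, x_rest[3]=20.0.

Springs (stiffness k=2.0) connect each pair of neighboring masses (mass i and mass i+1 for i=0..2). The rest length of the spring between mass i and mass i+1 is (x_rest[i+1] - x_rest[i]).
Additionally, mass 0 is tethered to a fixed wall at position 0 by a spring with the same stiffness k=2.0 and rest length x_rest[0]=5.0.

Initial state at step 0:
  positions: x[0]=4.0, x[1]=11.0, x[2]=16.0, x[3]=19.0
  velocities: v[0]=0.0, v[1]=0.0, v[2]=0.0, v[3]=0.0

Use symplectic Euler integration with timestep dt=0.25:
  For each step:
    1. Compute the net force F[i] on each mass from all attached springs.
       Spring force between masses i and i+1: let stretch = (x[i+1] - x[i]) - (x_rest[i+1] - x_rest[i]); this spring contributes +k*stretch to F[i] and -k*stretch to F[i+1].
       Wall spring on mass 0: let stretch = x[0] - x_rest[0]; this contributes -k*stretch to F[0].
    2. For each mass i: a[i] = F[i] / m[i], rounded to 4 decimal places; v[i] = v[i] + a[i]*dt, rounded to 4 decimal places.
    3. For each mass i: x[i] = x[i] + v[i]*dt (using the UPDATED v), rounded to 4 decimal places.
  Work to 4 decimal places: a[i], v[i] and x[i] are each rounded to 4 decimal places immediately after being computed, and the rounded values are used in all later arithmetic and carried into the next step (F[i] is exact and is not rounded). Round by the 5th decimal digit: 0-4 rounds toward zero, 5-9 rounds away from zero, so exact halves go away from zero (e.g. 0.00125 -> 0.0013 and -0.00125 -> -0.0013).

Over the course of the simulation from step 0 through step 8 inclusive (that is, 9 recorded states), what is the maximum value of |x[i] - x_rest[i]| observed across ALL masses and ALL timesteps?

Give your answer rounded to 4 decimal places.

Step 0: x=[4.0000 11.0000 16.0000 19.0000] v=[0.0000 0.0000 0.0000 0.0000]
Step 1: x=[4.3750 10.7500 15.7500 19.2500] v=[1.5000 -1.0000 -1.0000 1.0000]
Step 2: x=[5.0000 10.3281 15.3125 19.6875] v=[2.5000 -1.6875 -1.7500 1.7500]
Step 3: x=[5.6660 9.8633 14.7988 20.2031] v=[2.6641 -1.8594 -2.0547 2.0625]
Step 4: x=[6.1485 9.4907 14.3437 20.6682] v=[1.9298 -1.4903 -1.8203 1.8604]
Step 5: x=[6.2802 9.3070 14.0726 20.9678] v=[0.5267 -0.7349 -1.0846 1.1982]
Step 6: x=[6.0052 9.3406 14.0677 21.0305] v=[-1.1000 0.1345 -0.0198 0.2506]
Step 7: x=[5.3965 9.5482 14.3422 20.8478] v=[-2.4349 0.8304 1.0981 -0.7308]
Step 8: x=[4.6322 9.8361 14.8307 20.4769] v=[-3.0573 1.1516 1.9539 -1.4836]
Max displacement = 1.2802

Answer: 1.2802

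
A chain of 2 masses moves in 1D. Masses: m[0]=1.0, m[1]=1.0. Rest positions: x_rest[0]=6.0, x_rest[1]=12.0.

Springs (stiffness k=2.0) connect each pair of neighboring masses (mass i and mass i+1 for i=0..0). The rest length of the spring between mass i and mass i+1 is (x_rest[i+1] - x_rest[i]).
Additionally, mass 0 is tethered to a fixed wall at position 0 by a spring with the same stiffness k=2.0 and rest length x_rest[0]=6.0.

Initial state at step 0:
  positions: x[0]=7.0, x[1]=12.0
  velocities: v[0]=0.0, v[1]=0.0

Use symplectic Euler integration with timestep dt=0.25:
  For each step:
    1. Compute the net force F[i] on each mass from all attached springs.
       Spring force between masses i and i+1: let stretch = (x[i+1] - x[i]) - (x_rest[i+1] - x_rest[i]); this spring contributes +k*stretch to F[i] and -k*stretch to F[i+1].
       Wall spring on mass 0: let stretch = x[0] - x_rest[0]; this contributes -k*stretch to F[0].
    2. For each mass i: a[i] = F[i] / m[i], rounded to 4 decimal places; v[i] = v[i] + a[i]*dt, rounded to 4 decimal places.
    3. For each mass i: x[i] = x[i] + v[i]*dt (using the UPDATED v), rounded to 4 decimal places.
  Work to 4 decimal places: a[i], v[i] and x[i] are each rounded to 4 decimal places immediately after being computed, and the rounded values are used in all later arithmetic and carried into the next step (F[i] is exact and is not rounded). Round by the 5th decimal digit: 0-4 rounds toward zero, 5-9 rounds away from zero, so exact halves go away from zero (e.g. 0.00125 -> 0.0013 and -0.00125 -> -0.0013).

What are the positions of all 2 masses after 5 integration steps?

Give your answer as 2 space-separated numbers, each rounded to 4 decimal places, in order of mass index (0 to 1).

Step 0: x=[7.0000 12.0000] v=[0.0000 0.0000]
Step 1: x=[6.7500 12.1250] v=[-1.0000 0.5000]
Step 2: x=[6.3281 12.3281] v=[-1.6875 0.8125]
Step 3: x=[5.8652 12.5312] v=[-1.8516 0.8125]
Step 4: x=[5.5024 12.6511] v=[-1.4512 0.4795]
Step 5: x=[5.3454 12.6274] v=[-0.6281 -0.0949]

Answer: 5.3454 12.6274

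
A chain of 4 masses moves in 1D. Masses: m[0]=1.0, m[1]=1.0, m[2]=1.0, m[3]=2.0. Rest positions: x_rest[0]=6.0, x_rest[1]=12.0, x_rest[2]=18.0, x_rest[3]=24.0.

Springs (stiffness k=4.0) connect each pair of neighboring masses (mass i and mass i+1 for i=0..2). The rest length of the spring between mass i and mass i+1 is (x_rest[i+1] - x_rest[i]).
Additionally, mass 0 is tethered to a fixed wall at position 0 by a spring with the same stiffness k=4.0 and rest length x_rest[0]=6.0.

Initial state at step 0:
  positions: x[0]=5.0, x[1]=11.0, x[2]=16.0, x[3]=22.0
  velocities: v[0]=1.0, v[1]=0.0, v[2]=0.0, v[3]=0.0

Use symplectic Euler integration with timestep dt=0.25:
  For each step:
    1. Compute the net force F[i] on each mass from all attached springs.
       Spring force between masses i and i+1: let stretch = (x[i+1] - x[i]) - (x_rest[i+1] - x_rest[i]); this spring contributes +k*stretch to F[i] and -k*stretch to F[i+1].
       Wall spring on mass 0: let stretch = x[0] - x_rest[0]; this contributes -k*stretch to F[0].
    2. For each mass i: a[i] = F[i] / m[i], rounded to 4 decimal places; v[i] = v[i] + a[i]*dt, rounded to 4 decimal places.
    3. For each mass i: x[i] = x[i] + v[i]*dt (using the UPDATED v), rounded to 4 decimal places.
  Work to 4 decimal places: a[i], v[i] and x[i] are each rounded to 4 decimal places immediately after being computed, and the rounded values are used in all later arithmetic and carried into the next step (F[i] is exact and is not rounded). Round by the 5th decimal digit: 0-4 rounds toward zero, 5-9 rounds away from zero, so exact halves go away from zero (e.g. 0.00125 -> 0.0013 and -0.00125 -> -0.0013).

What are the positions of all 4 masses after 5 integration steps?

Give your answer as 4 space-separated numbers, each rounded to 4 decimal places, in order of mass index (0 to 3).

Answer: 5.4751 11.7444 16.7810 22.5351

Derivation:
Step 0: x=[5.0000 11.0000 16.0000 22.0000] v=[1.0000 0.0000 0.0000 0.0000]
Step 1: x=[5.5000 10.7500 16.2500 22.0000] v=[2.0000 -1.0000 1.0000 0.0000]
Step 2: x=[5.9375 10.5625 16.5625 22.0313] v=[1.7500 -0.7500 1.2500 0.1250]
Step 3: x=[6.0469 10.7188 16.7422 22.1290] v=[0.4375 0.6250 0.7188 0.3906]
Step 4: x=[5.8125 11.2129 16.7628 22.3033] v=[-0.9375 1.9765 0.0822 0.6972]
Step 5: x=[5.4751 11.7444 16.7810 22.5351] v=[-1.3496 2.1260 0.0728 0.9270]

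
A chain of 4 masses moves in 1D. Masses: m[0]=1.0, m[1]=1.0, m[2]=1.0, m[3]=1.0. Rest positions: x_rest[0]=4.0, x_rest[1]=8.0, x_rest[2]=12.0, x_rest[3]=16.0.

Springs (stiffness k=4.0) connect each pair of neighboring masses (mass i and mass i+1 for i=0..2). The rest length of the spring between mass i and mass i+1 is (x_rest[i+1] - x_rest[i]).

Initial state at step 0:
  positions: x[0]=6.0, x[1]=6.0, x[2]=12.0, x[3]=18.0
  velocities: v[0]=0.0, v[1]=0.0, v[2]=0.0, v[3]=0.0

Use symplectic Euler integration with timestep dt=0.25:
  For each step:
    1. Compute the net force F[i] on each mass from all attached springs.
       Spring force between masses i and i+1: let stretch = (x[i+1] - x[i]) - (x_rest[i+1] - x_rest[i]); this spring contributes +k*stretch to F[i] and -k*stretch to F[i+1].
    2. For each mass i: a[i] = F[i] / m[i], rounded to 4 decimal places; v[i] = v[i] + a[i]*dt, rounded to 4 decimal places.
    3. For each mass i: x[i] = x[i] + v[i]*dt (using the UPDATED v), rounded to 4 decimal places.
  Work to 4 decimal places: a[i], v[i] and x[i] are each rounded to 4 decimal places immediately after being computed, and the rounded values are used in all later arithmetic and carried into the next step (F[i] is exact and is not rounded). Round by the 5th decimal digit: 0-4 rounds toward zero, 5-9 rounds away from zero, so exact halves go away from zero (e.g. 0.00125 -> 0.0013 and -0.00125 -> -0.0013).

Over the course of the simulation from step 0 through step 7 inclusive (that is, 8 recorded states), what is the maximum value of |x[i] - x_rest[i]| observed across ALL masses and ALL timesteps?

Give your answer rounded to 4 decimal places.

Step 0: x=[6.0000 6.0000 12.0000 18.0000] v=[0.0000 0.0000 0.0000 0.0000]
Step 1: x=[5.0000 7.5000 12.0000 17.5000] v=[-4.0000 6.0000 0.0000 -2.0000]
Step 2: x=[3.6250 9.5000 12.2500 16.6250] v=[-5.5000 8.0000 1.0000 -3.5000]
Step 3: x=[2.7188 10.7188 12.9063 15.6563] v=[-3.6250 4.8750 2.6250 -3.8750]
Step 4: x=[2.8126 10.4844 13.7032 15.0001] v=[0.3750 -0.9375 3.1875 -2.6250]
Step 5: x=[3.8243 9.1368 14.0196 15.0196] v=[4.0468 -5.3905 1.2656 0.0781]
Step 6: x=[5.1641 7.6818 13.3653 15.7891] v=[5.3593 -5.8202 -2.6172 3.0781]
Step 7: x=[6.1334 7.0182 11.8961 16.9527] v=[3.8770 -2.6544 -5.8769 4.6543]
Max displacement = 2.7188

Answer: 2.7188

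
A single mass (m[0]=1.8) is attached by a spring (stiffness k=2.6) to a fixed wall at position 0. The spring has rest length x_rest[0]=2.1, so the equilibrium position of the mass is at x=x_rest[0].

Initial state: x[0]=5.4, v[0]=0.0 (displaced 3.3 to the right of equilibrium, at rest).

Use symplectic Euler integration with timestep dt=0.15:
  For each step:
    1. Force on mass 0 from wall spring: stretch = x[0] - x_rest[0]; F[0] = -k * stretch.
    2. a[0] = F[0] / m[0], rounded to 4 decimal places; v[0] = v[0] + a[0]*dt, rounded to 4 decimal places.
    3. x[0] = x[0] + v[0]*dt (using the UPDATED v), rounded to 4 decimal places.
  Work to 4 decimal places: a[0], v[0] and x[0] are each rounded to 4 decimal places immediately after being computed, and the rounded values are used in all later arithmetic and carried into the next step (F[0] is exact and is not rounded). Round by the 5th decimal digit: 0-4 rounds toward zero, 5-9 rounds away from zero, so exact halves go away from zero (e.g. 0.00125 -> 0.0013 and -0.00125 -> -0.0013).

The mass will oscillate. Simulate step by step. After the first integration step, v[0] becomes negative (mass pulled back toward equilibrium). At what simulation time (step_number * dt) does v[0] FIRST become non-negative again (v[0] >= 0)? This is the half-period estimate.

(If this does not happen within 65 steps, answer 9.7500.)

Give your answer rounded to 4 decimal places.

Step 0: x=[5.4000] v=[0.0000]
Step 1: x=[5.2928] v=[-0.7150]
Step 2: x=[5.0818] v=[-1.4068]
Step 3: x=[4.7739] v=[-2.0529]
Step 4: x=[4.3791] v=[-2.6322]
Step 5: x=[3.9102] v=[-3.1260]
Step 6: x=[3.3825] v=[-3.5182]
Step 7: x=[2.8131] v=[-3.7961]
Step 8: x=[2.2205] v=[-3.9506]
Step 9: x=[1.6240] v=[-3.9767]
Step 10: x=[1.0430] v=[-3.8736]
Step 11: x=[0.4963] v=[-3.6446]
Step 12: x=[0.0017] v=[-3.2971]
Step 13: x=[-0.4247] v=[-2.8425]
Step 14: x=[-0.7690] v=[-2.2955]
Step 15: x=[-1.0201] v=[-1.6739]
Step 16: x=[-1.1698] v=[-0.9979]
Step 17: x=[-1.2132] v=[-0.2895]
Step 18: x=[-1.1489] v=[0.4284]
First v>=0 after going negative at step 18, time=2.7000

Answer: 2.7000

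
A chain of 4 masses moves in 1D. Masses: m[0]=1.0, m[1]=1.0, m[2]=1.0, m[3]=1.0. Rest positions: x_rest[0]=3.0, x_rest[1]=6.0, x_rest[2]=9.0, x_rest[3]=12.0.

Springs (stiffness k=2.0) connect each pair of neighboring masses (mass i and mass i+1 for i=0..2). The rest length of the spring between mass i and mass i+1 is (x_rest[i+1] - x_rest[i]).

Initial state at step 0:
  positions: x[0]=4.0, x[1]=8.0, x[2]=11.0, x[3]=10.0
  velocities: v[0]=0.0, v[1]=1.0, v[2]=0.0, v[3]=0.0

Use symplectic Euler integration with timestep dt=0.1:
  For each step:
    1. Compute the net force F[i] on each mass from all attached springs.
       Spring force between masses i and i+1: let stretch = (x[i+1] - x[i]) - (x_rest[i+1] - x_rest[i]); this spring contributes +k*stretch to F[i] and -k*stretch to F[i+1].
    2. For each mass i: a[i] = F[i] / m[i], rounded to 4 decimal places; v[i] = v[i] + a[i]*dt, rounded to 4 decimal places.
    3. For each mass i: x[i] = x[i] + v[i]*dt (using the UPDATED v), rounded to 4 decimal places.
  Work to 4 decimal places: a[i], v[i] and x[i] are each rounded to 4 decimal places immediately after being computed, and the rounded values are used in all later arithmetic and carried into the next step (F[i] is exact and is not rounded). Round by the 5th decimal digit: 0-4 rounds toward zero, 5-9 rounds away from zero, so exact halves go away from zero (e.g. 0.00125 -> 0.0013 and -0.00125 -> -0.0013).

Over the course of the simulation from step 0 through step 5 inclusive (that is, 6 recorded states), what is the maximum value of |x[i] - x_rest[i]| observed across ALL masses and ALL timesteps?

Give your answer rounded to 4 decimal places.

Answer: 2.1623

Derivation:
Step 0: x=[4.0000 8.0000 11.0000 10.0000] v=[0.0000 1.0000 0.0000 0.0000]
Step 1: x=[4.0200 8.0800 10.9200 10.0800] v=[0.2000 0.8000 -0.8000 0.8000]
Step 2: x=[4.0612 8.1356 10.7664 10.2368] v=[0.4120 0.5560 -1.5360 1.5680]
Step 3: x=[4.1239 8.1623 10.5496 10.4642] v=[0.6269 0.2673 -2.1681 2.2739]
Step 4: x=[4.2074 8.1560 10.2833 10.7533] v=[0.8346 -0.0629 -2.6626 2.8910]
Step 5: x=[4.3098 8.1133 9.9839 11.0930] v=[1.0243 -0.4272 -2.9941 3.3970]
Max displacement = 2.1623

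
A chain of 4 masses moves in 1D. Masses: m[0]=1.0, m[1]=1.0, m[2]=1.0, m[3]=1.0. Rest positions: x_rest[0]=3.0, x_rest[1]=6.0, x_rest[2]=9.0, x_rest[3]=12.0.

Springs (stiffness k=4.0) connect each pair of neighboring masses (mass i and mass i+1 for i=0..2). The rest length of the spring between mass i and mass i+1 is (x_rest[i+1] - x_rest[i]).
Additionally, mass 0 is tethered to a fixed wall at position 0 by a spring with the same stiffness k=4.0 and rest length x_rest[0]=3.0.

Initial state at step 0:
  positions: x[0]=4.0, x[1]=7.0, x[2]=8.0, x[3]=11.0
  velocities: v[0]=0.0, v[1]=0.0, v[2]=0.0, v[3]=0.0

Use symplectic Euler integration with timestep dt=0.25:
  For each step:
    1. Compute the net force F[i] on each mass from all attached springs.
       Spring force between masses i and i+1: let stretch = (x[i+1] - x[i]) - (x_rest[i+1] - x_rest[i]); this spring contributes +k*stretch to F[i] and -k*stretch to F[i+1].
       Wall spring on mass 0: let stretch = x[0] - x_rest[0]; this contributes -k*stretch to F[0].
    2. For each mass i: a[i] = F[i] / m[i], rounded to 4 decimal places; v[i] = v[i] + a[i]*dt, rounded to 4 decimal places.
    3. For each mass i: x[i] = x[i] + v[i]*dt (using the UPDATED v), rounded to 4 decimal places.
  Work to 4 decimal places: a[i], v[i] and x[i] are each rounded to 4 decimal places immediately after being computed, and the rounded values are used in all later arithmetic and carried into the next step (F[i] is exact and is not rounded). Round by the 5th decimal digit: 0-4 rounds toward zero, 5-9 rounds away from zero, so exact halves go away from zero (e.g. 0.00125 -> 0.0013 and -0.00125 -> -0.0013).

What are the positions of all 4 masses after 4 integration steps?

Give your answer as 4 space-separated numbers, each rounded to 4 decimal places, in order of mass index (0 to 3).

Answer: 1.9453 5.1563 9.2110 12.1055

Derivation:
Step 0: x=[4.0000 7.0000 8.0000 11.0000] v=[0.0000 0.0000 0.0000 0.0000]
Step 1: x=[3.7500 6.5000 8.5000 11.0000] v=[-1.0000 -2.0000 2.0000 0.0000]
Step 2: x=[3.2500 5.8125 9.1250 11.1250] v=[-2.0000 -2.7500 2.5000 0.5000]
Step 3: x=[2.5781 5.3125 9.4219 11.5000] v=[-2.6875 -2.0000 1.1875 1.5000]
Step 4: x=[1.9453 5.1563 9.2110 12.1055] v=[-2.5312 -0.6250 -0.8438 2.4219]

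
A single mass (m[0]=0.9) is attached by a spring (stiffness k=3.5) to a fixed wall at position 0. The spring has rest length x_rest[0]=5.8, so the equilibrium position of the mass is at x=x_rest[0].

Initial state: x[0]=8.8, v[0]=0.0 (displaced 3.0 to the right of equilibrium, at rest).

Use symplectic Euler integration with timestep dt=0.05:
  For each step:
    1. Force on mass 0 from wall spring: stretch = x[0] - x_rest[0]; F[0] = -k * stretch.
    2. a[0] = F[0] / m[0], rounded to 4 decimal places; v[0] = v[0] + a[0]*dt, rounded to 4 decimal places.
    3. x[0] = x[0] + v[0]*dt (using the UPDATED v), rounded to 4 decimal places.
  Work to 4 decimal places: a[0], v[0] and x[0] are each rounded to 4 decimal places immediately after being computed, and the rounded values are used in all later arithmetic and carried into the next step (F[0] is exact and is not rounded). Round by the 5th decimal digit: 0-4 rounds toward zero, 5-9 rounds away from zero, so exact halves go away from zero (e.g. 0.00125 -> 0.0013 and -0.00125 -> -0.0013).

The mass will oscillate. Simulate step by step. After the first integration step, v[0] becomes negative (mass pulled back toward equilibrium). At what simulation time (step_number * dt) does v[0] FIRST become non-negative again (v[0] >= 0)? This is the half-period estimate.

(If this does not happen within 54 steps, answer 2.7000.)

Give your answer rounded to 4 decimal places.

Step 0: x=[8.8000] v=[0.0000]
Step 1: x=[8.7708] v=[-0.5833]
Step 2: x=[8.7128] v=[-1.1610]
Step 3: x=[8.6264] v=[-1.7274]
Step 4: x=[8.5126] v=[-2.2770]
Step 5: x=[8.3724] v=[-2.8045]
Step 6: x=[8.2072] v=[-3.3047]
Step 7: x=[8.0186] v=[-3.7728]
Step 8: x=[7.8084] v=[-4.2042]
Step 9: x=[7.5787] v=[-4.5947]
Step 10: x=[7.3317] v=[-4.9406]
Step 11: x=[7.0698] v=[-5.2384]
Step 12: x=[6.7955] v=[-5.4853]
Step 13: x=[6.5116] v=[-5.6789]
Step 14: x=[6.2207] v=[-5.8173]
Step 15: x=[5.9257] v=[-5.8991]
Step 16: x=[5.6295] v=[-5.9235]
Step 17: x=[5.3350] v=[-5.8903]
Step 18: x=[5.0450] v=[-5.7999]
Step 19: x=[4.7623] v=[-5.6531]
Step 20: x=[4.4897] v=[-5.4513]
Step 21: x=[4.2299] v=[-5.1965]
Step 22: x=[3.9853] v=[-4.8912]
Step 23: x=[3.7584] v=[-4.5383]
Step 24: x=[3.5513] v=[-4.1413]
Step 25: x=[3.3661] v=[-3.7041]
Step 26: x=[3.2046] v=[-3.2308]
Step 27: x=[3.0683] v=[-2.7261]
Step 28: x=[2.9586] v=[-2.1949]
Step 29: x=[2.8765] v=[-1.6424]
Step 30: x=[2.8228] v=[-1.0739]
Step 31: x=[2.7981] v=[-0.4950]
Step 32: x=[2.8025] v=[0.0887]
First v>=0 after going negative at step 32, time=1.6000

Answer: 1.6000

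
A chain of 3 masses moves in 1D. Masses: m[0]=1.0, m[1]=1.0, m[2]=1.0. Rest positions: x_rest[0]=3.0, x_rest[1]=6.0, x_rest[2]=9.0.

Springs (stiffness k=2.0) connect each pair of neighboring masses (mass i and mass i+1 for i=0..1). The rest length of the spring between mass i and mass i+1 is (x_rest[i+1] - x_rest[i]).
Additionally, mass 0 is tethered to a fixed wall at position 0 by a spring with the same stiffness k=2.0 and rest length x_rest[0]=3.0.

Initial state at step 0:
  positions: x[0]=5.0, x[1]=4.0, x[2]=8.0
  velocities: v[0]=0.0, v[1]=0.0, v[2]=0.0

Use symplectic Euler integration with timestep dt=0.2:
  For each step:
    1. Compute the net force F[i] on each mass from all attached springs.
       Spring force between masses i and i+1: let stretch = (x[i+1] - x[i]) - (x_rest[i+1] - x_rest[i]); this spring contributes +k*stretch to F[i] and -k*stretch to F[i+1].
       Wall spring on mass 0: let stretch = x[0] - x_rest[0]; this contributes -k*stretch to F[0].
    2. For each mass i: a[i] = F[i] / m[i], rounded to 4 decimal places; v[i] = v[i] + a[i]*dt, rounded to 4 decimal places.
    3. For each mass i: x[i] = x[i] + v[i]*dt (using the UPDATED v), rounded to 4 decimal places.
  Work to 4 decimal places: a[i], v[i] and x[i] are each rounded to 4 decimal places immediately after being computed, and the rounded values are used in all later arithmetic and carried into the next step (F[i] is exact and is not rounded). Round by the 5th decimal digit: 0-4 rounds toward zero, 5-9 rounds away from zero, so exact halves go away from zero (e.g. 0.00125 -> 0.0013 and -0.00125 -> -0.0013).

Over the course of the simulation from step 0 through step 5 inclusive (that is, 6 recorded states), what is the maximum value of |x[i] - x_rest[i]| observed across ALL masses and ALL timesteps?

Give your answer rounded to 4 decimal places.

Answer: 2.0662

Derivation:
Step 0: x=[5.0000 4.0000 8.0000] v=[0.0000 0.0000 0.0000]
Step 1: x=[4.5200 4.4000 7.9200] v=[-2.4000 2.0000 -0.4000]
Step 2: x=[3.6688 5.0912 7.7984] v=[-4.2560 3.4560 -0.6080]
Step 3: x=[2.6379 5.8852 7.7002] v=[-5.1546 3.9699 -0.4909]
Step 4: x=[1.6557 6.5646 7.6968] v=[-4.9108 3.3970 -0.0169]
Step 5: x=[0.9338 6.9419 7.8428] v=[-3.6095 1.8863 0.7302]
Max displacement = 2.0662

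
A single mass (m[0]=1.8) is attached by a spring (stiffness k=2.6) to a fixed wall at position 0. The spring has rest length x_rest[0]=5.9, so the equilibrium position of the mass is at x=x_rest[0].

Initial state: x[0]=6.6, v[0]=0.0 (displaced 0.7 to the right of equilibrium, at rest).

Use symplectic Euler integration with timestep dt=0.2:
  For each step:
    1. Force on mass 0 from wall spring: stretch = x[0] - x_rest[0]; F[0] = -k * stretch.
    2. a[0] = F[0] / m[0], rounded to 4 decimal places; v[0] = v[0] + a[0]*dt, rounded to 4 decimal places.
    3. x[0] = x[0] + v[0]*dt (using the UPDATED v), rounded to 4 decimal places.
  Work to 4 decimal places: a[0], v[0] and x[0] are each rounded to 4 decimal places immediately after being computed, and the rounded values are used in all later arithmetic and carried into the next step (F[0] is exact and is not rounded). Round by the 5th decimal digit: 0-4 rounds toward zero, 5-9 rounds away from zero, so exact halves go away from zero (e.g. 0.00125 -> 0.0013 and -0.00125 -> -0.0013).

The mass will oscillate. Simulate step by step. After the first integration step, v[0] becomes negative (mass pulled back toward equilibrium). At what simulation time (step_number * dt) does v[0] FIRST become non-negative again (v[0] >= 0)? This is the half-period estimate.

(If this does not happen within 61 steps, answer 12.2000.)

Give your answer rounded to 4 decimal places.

Step 0: x=[6.6000] v=[0.0000]
Step 1: x=[6.5596] v=[-0.2022]
Step 2: x=[6.4810] v=[-0.3928]
Step 3: x=[6.3689] v=[-0.5606]
Step 4: x=[6.2297] v=[-0.6961]
Step 5: x=[6.0714] v=[-0.7913]
Step 6: x=[5.9032] v=[-0.8408]
Step 7: x=[5.7349] v=[-0.8417]
Step 8: x=[5.5761] v=[-0.7940]
Step 9: x=[5.4360] v=[-0.7004]
Step 10: x=[5.3227] v=[-0.5664]
Step 11: x=[5.2428] v=[-0.3996]
Step 12: x=[5.2009] v=[-0.2097]
Step 13: x=[5.1994] v=[-0.0077]
Step 14: x=[5.2383] v=[0.1947]
First v>=0 after going negative at step 14, time=2.8000

Answer: 2.8000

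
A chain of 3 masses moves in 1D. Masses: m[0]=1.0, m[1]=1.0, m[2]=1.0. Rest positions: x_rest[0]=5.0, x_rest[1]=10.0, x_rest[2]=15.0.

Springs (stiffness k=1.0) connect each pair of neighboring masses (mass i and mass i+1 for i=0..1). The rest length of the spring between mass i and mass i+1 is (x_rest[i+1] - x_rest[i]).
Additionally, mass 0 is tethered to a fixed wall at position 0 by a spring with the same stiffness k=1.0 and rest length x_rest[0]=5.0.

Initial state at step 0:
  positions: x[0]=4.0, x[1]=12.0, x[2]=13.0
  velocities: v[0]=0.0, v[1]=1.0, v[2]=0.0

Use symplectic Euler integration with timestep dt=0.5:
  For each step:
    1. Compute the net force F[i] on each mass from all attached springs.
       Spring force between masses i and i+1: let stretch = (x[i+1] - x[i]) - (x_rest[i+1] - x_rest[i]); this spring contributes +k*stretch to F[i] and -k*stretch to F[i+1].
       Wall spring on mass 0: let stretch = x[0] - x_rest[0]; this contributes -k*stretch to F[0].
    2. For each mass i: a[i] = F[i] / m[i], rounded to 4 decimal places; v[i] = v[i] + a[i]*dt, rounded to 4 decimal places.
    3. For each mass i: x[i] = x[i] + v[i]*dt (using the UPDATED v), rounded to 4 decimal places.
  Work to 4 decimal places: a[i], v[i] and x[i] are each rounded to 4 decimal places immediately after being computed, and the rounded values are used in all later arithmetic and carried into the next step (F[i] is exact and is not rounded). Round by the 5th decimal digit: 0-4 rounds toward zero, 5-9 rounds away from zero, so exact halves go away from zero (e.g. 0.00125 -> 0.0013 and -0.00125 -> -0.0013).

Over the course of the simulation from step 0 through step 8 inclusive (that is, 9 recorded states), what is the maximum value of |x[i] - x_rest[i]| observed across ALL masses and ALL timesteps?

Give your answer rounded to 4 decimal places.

Step 0: x=[4.0000 12.0000 13.0000] v=[0.0000 1.0000 0.0000]
Step 1: x=[5.0000 10.7500 14.0000] v=[2.0000 -2.5000 2.0000]
Step 2: x=[6.1875 8.8750 15.4375] v=[2.3750 -3.7500 2.8750]
Step 3: x=[6.5000 7.9688 16.4844] v=[0.6250 -1.8125 2.0938]
Step 4: x=[5.5547 8.8243 16.6524] v=[-1.8906 1.7109 0.3360]
Step 5: x=[4.0381 10.8194 16.1134] v=[-3.0332 3.9902 -1.0781]
Step 6: x=[3.2073 12.4427 15.5009] v=[-1.6616 3.2466 -1.2251]
Step 7: x=[3.8836 12.5217 15.3738] v=[1.3525 0.1580 -0.2542]
Step 8: x=[5.7485 11.1542 15.7837] v=[3.7298 -2.7350 0.8198]
Max displacement = 2.5217

Answer: 2.5217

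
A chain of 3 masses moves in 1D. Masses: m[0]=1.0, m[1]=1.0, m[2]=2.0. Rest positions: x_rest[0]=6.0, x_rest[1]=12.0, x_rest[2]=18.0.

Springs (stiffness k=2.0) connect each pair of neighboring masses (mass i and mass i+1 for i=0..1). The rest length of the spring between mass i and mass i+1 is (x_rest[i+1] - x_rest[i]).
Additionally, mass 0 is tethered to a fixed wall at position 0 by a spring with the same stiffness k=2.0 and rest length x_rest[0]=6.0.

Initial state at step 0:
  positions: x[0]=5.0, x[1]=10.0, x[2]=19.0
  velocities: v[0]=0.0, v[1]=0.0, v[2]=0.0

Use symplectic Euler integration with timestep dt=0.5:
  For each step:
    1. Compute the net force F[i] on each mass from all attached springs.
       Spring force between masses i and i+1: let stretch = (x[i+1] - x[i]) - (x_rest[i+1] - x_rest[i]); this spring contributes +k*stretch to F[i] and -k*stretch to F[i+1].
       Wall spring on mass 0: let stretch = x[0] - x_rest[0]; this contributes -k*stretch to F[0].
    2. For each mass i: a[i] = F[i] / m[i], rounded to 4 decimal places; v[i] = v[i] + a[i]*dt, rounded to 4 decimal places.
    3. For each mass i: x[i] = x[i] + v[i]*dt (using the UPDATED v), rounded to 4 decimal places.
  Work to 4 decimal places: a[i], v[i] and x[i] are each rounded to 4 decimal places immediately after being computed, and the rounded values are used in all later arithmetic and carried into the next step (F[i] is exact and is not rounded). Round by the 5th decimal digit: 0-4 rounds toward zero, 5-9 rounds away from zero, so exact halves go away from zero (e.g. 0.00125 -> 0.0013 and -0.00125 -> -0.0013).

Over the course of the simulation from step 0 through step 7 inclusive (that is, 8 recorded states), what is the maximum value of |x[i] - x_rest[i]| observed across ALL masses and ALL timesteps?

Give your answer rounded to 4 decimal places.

Answer: 2.5822

Derivation:
Step 0: x=[5.0000 10.0000 19.0000] v=[0.0000 0.0000 0.0000]
Step 1: x=[5.0000 12.0000 18.2500] v=[0.0000 4.0000 -1.5000]
Step 2: x=[6.0000 13.6250 17.4375] v=[2.0000 3.2500 -1.6250]
Step 3: x=[7.8125 13.3438 17.1719] v=[3.6250 -0.5625 -0.5313]
Step 4: x=[8.4844 12.2110 17.4493] v=[1.3438 -2.2657 0.5547]
Step 5: x=[6.7774 11.8340 17.9171] v=[-3.4140 -0.7540 0.9356]
Step 6: x=[4.2100 11.9703 18.3642] v=[-5.1348 0.2725 0.8941]
Step 7: x=[3.4178 11.4234 18.7128] v=[-1.5845 -1.0939 0.6972]
Max displacement = 2.5822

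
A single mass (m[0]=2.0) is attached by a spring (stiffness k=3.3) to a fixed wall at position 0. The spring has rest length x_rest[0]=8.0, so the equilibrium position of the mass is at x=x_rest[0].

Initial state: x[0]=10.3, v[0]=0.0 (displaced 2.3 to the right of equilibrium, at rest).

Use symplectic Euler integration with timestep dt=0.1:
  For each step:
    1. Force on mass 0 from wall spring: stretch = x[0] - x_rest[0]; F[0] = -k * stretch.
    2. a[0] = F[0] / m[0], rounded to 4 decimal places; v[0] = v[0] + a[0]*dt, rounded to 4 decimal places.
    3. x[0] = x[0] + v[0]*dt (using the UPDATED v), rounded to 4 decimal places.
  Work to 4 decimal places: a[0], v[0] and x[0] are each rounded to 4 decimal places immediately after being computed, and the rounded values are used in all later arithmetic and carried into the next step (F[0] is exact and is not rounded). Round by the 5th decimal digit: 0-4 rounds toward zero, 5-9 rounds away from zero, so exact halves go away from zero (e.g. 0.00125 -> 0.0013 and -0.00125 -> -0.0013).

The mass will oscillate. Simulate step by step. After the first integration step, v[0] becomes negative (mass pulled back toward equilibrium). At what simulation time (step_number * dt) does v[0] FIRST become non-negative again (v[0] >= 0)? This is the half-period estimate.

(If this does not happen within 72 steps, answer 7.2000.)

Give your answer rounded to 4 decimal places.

Answer: 2.5000

Derivation:
Step 0: x=[10.3000] v=[0.0000]
Step 1: x=[10.2621] v=[-0.3795]
Step 2: x=[10.1868] v=[-0.7528]
Step 3: x=[10.0754] v=[-1.1136]
Step 4: x=[9.9298] v=[-1.4560]
Step 5: x=[9.7524] v=[-1.7744]
Step 6: x=[9.5460] v=[-2.0636]
Step 7: x=[9.3141] v=[-2.3187]
Step 8: x=[9.0606] v=[-2.5355]
Step 9: x=[8.7896] v=[-2.7105]
Step 10: x=[8.5055] v=[-2.8408]
Step 11: x=[8.2131] v=[-2.9242]
Step 12: x=[7.9172] v=[-2.9594]
Step 13: x=[7.6226] v=[-2.9457]
Step 14: x=[7.3343] v=[-2.8834]
Step 15: x=[7.0569] v=[-2.7736]
Step 16: x=[6.7951] v=[-2.6180]
Step 17: x=[6.5532] v=[-2.4192]
Step 18: x=[6.3352] v=[-2.1805]
Step 19: x=[6.1446] v=[-1.9058]
Step 20: x=[5.9846] v=[-1.5997]
Step 21: x=[5.8579] v=[-1.2672]
Step 22: x=[5.7665] v=[-0.9138]
Step 23: x=[5.7120] v=[-0.5453]
Step 24: x=[5.6952] v=[-0.1678]
Step 25: x=[5.7165] v=[0.2125]
First v>=0 after going negative at step 25, time=2.5000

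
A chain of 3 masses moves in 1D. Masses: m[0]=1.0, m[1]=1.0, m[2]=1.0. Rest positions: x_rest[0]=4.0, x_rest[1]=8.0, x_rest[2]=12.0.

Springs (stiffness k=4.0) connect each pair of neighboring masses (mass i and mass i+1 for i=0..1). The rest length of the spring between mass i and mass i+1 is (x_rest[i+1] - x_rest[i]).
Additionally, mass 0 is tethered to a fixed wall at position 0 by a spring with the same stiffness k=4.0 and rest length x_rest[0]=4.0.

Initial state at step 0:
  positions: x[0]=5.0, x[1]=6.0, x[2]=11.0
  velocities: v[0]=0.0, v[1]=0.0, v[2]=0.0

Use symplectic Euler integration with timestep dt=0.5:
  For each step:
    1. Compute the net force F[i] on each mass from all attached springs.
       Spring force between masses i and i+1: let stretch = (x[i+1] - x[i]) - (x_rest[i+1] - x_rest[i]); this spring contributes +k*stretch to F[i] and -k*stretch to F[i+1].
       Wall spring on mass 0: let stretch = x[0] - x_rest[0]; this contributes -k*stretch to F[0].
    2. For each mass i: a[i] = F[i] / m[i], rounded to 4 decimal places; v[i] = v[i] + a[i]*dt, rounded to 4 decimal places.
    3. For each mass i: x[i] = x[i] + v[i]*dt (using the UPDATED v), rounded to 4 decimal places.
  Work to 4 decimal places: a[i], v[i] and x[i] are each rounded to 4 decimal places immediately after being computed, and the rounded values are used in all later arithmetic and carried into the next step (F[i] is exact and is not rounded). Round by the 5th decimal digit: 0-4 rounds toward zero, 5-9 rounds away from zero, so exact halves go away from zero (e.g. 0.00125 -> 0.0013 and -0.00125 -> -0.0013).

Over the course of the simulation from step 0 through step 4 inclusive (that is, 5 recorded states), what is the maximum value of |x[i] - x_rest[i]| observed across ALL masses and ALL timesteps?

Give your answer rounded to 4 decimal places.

Answer: 3.0000

Derivation:
Step 0: x=[5.0000 6.0000 11.0000] v=[0.0000 0.0000 0.0000]
Step 1: x=[1.0000 10.0000 10.0000] v=[-8.0000 8.0000 -2.0000]
Step 2: x=[5.0000 5.0000 13.0000] v=[8.0000 -10.0000 6.0000]
Step 3: x=[4.0000 8.0000 12.0000] v=[-2.0000 6.0000 -2.0000]
Step 4: x=[3.0000 11.0000 11.0000] v=[-2.0000 6.0000 -2.0000]
Max displacement = 3.0000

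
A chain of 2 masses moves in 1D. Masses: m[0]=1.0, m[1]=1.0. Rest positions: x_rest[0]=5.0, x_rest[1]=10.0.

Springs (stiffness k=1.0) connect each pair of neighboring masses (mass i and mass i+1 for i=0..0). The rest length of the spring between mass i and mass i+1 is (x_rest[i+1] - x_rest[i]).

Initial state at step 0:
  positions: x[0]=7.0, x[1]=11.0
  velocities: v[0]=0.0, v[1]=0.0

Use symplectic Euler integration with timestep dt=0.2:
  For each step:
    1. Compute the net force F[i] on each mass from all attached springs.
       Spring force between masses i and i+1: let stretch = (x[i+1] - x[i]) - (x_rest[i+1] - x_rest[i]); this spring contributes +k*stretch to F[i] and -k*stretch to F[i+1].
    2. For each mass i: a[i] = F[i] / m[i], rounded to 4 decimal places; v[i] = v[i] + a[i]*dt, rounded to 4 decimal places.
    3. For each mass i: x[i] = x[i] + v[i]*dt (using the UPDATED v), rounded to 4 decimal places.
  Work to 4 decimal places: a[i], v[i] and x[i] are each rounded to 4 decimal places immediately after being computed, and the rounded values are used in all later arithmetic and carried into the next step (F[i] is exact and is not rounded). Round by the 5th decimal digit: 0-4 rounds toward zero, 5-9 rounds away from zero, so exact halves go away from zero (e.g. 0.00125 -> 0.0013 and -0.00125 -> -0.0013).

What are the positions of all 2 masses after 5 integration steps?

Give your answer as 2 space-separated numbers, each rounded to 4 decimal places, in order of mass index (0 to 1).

Answer: 6.5050 11.4950

Derivation:
Step 0: x=[7.0000 11.0000] v=[0.0000 0.0000]
Step 1: x=[6.9600 11.0400] v=[-0.2000 0.2000]
Step 2: x=[6.8832 11.1168] v=[-0.3840 0.3840]
Step 3: x=[6.7757 11.2243] v=[-0.5373 0.5373]
Step 4: x=[6.6462 11.3538] v=[-0.6476 0.6476]
Step 5: x=[6.5050 11.4950] v=[-0.7061 0.7061]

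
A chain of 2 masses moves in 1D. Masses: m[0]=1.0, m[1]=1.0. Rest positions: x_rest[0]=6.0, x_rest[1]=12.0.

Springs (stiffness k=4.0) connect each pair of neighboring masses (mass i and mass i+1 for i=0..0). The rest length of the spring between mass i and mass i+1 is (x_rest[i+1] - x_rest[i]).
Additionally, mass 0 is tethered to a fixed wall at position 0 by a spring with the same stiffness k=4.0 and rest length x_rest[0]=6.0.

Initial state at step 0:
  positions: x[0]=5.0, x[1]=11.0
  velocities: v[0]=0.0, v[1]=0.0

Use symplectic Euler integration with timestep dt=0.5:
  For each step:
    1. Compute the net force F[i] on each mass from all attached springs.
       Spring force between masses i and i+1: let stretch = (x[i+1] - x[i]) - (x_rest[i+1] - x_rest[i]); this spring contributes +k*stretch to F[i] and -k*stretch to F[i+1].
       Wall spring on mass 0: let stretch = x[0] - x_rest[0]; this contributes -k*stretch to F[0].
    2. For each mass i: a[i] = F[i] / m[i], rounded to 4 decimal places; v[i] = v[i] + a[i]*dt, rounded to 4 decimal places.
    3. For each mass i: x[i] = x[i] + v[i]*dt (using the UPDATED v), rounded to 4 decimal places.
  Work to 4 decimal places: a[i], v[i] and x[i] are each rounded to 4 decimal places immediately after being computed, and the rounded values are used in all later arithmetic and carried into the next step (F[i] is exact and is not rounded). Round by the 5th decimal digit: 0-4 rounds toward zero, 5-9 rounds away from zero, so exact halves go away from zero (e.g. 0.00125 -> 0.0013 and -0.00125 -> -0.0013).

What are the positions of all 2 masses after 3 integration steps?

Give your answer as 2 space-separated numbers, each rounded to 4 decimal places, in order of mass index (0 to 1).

Answer: 6.0000 13.0000

Derivation:
Step 0: x=[5.0000 11.0000] v=[0.0000 0.0000]
Step 1: x=[6.0000 11.0000] v=[2.0000 0.0000]
Step 2: x=[6.0000 12.0000] v=[0.0000 2.0000]
Step 3: x=[6.0000 13.0000] v=[0.0000 2.0000]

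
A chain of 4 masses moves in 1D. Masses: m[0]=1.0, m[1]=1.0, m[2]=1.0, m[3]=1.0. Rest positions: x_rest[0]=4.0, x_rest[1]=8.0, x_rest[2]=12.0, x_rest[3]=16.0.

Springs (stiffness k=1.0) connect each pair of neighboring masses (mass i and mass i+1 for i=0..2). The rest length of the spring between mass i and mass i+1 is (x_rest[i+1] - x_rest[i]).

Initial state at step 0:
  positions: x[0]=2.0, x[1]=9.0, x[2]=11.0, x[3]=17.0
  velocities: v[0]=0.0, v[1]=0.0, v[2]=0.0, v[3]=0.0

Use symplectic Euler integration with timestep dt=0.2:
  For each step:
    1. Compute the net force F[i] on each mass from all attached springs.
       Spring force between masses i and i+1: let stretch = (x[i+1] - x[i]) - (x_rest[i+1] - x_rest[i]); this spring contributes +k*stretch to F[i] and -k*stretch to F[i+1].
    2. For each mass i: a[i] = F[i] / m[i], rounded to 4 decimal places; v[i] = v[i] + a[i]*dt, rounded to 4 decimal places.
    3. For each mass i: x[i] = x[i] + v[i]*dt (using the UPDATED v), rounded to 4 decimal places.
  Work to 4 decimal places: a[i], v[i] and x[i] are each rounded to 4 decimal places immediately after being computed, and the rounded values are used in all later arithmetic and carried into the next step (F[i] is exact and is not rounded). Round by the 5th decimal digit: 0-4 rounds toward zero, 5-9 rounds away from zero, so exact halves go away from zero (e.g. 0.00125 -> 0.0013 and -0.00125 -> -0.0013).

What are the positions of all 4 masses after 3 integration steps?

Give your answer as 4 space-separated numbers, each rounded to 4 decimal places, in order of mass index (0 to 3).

Step 0: x=[2.0000 9.0000 11.0000 17.0000] v=[0.0000 0.0000 0.0000 0.0000]
Step 1: x=[2.1200 8.8000 11.1600 16.9200] v=[0.6000 -1.0000 0.8000 -0.4000]
Step 2: x=[2.3472 8.4272 11.4560 16.7696] v=[1.1360 -1.8640 1.4800 -0.7520]
Step 3: x=[2.6576 7.9324 11.8434 16.5667] v=[1.5520 -2.4742 1.9370 -1.0147]

Answer: 2.6576 7.9324 11.8434 16.5667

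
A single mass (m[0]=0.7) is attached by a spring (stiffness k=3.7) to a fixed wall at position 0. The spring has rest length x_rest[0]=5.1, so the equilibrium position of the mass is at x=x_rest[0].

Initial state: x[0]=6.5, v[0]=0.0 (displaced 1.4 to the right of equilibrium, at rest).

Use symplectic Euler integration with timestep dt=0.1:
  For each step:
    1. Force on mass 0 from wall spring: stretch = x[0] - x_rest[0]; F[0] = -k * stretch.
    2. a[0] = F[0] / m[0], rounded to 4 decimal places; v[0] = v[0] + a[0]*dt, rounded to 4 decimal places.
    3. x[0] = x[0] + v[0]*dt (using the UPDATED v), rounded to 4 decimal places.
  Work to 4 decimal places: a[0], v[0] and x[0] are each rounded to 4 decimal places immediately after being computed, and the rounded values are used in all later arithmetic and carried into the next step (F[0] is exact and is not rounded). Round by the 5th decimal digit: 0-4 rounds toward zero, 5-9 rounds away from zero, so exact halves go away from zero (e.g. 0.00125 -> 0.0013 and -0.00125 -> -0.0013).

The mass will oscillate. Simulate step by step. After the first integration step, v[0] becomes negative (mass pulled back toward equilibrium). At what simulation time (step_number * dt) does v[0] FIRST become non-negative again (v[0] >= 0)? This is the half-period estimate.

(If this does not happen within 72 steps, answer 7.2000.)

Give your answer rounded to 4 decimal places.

Step 0: x=[6.5000] v=[0.0000]
Step 1: x=[6.4260] v=[-0.7400]
Step 2: x=[6.2819] v=[-1.4409]
Step 3: x=[6.0753] v=[-2.0656]
Step 4: x=[5.8172] v=[-2.5811]
Step 5: x=[5.5212] v=[-2.9602]
Step 6: x=[5.2029] v=[-3.1828]
Step 7: x=[4.8792] v=[-3.2372]
Step 8: x=[4.5672] v=[-3.1205]
Step 9: x=[4.2833] v=[-2.8389]
Step 10: x=[4.0426] v=[-2.4072]
Step 11: x=[3.8578] v=[-1.8483]
Step 12: x=[3.7386] v=[-1.1917]
Step 13: x=[3.6914] v=[-0.4721]
Step 14: x=[3.7187] v=[0.2725]
First v>=0 after going negative at step 14, time=1.4000

Answer: 1.4000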